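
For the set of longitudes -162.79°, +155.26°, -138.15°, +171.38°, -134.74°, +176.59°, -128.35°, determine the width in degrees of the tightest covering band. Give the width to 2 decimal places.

Sort the longitudes: -162.79°, -138.15°, -134.74°, -128.35°, +155.26°, +171.38°, +176.59°.
Eastward gaps between consecutive values (wrapping around): 24.64°, 3.41°, 6.39°, 283.61°, 16.12°, 5.21°, 20.62°.
Largest gap = 283.61° ⇒ minimal covering band is its complement: 360° − 283.61° = 76.39°.
Band runs from +155.26° eastward to -128.35°, crossing the antimeridian.

76.39°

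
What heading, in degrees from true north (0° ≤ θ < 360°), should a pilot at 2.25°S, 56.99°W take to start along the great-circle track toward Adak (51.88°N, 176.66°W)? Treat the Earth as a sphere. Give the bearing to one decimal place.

325.3°

Δλ = -176.66 − -56.99 = -119.67°.
θ = atan2( sin Δλ · cos φ₂ , cos φ₁ · sin φ₂ − sin φ₁ · cos φ₂ · cos Δλ )
  = atan2(-0.53638, 0.77412) = -34.718° → normalised to [0°, 360°): 325.282°.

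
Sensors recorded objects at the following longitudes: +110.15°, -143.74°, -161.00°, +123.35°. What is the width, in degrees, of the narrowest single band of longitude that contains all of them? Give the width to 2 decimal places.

Sort the longitudes: -161.00°, -143.74°, +110.15°, +123.35°.
Eastward gaps between consecutive values (wrapping around): 17.26°, 253.89°, 13.20°, 75.65°.
Largest gap = 253.89° ⇒ minimal covering band is its complement: 360° − 253.89° = 106.11°.
Band runs from +110.15° eastward to -143.74°, crossing the antimeridian.

106.11°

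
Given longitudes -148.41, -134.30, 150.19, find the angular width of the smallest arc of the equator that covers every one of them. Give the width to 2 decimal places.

Sort the longitudes: -148.41°, -134.30°, +150.19°.
Eastward gaps between consecutive values (wrapping around): 14.11°, 284.49°, 61.40°.
Largest gap = 284.49° ⇒ minimal covering band is its complement: 360° − 284.49° = 75.51°.
Band runs from +150.19° eastward to -134.30°, crossing the antimeridian.

75.51°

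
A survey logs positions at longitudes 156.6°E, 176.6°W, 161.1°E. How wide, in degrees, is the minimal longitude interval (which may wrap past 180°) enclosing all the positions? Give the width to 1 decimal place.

26.8°

Sort the longitudes: -176.6°, +156.6°, +161.1°.
Eastward gaps between consecutive values (wrapping around): 333.2°, 4.5°, 22.3°.
Largest gap = 333.2° ⇒ minimal covering band is its complement: 360° − 333.2° = 26.8°.
Band runs from +156.6° eastward to -176.6°, crossing the antimeridian.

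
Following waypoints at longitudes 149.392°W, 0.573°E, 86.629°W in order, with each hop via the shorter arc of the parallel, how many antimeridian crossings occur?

0

Leg 1: -149.392° → +0.573°, shortest Δλ = 149.965° (east) — does not cross 180°.
Leg 2: +0.573° → -86.629°, shortest Δλ = -87.202° (west) — does not cross 180°.
Total crossings: 0.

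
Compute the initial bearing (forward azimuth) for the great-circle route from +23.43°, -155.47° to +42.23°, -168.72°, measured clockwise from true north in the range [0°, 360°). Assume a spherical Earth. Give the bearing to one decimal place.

Δλ = -168.72 − -155.47 = -13.25°.
θ = atan2( sin Δλ · cos φ₂ , cos φ₁ · sin φ₂ − sin φ₁ · cos φ₂ · cos Δλ )
  = atan2(-0.16971, 0.33010) = -27.208° → normalised to [0°, 360°): 332.792°.

332.8°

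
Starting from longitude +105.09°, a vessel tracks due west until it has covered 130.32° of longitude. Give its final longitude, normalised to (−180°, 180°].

-25.23°

Start at +105.09°; shift −130.32° → -25.23°.
-25.23° already lies in (−180°, 180°].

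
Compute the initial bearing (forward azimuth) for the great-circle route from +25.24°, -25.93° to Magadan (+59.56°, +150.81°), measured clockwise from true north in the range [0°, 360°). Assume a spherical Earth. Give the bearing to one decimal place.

1.7°

Δλ = 150.81 − -25.93 = 176.74°.
θ = atan2( sin Δλ · cos φ₂ , cos φ₁ · sin φ₂ − sin φ₁ · cos φ₂ · cos Δλ )
  = atan2(0.02881, 0.99553) = 1.658° → normalised to [0°, 360°): 1.658°.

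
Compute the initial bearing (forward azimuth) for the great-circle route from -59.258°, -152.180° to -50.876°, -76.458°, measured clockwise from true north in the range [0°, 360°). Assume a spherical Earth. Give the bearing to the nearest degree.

113°

Δλ = -76.458 − -152.180 = 75.722°.
θ = atan2( sin Δλ · cos φ₂ , cos φ₁ · sin φ₂ − sin φ₁ · cos φ₂ · cos Δλ )
  = atan2(0.61151, -0.26281) = 113.256° → normalised to [0°, 360°): 113.256°.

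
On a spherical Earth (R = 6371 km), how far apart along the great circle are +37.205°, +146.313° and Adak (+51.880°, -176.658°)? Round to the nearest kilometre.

Δλ = -176.658 − 146.313 = -322.971°; wrapped into (−180°, 180°]: 37.029°.
Δφ = 51.880 − 37.205 = 14.675°.
a = sin²(Δφ/2) + cos φ₁ · cos φ₂ · sin²(Δλ/2) = 0.065889.
c = 2·atan2(√a, √(1−a)) = 0.51919 rad → d = 6371·c ≈ 3307.74 km.

3308 km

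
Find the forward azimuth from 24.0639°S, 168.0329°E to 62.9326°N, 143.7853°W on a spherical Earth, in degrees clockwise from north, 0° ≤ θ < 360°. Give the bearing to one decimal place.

Δλ = -143.7853 − 168.0329 = -311.8182°; wrapped into (−180°, 180°]: 48.1818°.
θ = atan2( sin Δλ · cos φ₂ , cos φ₁ · sin φ₂ − sin φ₁ · cos φ₂ · cos Δλ )
  = atan2(0.33912, 0.93680) = 19.900° → normalised to [0°, 360°): 19.900°.

19.9°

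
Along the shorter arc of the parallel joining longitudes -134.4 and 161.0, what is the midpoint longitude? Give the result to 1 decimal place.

-166.7°

Signed shortest Δλ from -134.4° to +161.0° is -64.6°.
Midpoint longitude = -134.4° + (-64.6°)/2 = -134.4° − 32.3° = -166.7°.
(The naïve average (-134.4 + +161.0)/2 = 13.3° is on the wrong side of the globe.)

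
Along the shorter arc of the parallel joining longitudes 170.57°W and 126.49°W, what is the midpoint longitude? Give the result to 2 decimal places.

148.53°W

Signed shortest Δλ from -170.57° to -126.49° is +44.08°.
Midpoint longitude = -170.57° + (+44.08°)/2 = -170.57° + 22.04° = -148.53°.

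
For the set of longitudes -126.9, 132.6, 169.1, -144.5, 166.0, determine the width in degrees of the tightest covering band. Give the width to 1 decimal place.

Sort the longitudes: -144.5°, -126.9°, +132.6°, +166.0°, +169.1°.
Eastward gaps between consecutive values (wrapping around): 17.6°, 259.5°, 33.4°, 3.1°, 46.4°.
Largest gap = 259.5° ⇒ minimal covering band is its complement: 360° − 259.5° = 100.5°.
Band runs from +132.6° eastward to -126.9°, crossing the antimeridian.

100.5°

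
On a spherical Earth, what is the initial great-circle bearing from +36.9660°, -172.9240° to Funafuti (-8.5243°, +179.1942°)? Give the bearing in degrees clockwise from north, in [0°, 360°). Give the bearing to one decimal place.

Δλ = 179.1942 − -172.9240 = 352.1182°; wrapped into (−180°, 180°]: -7.8818°.
θ = atan2( sin Δλ · cos φ₂ , cos φ₁ · sin φ₂ − sin φ₁ · cos φ₂ · cos Δλ )
  = atan2(-0.13562, -0.70751) = -169.149° → normalised to [0°, 360°): 190.851°.

190.9°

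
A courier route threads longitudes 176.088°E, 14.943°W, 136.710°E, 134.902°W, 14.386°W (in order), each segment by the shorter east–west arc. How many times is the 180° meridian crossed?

2

Leg 1: +176.088° → -14.943°, shortest Δλ = 168.969° (east) — crosses 180°.
Leg 2: -14.943° → +136.710°, shortest Δλ = 151.653° (east) — does not cross 180°.
Leg 3: +136.710° → -134.902°, shortest Δλ = 88.388° (east) — crosses 180°.
Leg 4: -134.902° → -14.386°, shortest Δλ = 120.516° (east) — does not cross 180°.
Total crossings: 2.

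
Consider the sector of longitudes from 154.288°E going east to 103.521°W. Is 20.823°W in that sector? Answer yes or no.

Band width going east from +154.288° to -103.521°: ((-103.521 − 154.288) mod 360) = 102.191°.
Offset of -20.823° east of the west edge: ((-20.823 − 154.288) mod 360) = 184.889°.
184.889° > 102.191° ⇒ outside.

No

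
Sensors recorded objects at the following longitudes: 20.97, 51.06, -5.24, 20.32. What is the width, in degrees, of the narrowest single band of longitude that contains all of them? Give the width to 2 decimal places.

Sort the longitudes: -5.24°, +20.32°, +20.97°, +51.06°.
Eastward gaps between consecutive values (wrapping around): 25.56°, 0.65°, 30.09°, 303.70°.
Largest gap = 303.70° ⇒ minimal covering band is its complement: 360° − 303.70° = 56.30°.
Band runs from -5.24° eastward to +51.06°.

56.30°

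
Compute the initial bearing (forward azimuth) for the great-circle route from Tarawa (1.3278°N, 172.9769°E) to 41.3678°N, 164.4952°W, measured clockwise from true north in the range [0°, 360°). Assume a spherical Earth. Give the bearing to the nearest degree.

24°

Δλ = -164.4952 − 172.9769 = -337.4721°; wrapped into (−180°, 180°]: 22.5279°.
θ = atan2( sin Δλ · cos φ₂ , cos φ₁ · sin φ₂ − sin φ₁ · cos φ₂ · cos Δλ )
  = atan2(0.28753, 0.64465) = 24.038° → normalised to [0°, 360°): 24.038°.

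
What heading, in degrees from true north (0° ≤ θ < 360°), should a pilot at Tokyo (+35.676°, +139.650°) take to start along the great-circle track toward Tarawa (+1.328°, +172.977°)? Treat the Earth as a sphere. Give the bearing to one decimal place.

130.5°

Δλ = 172.977 − 139.650 = 33.327°.
θ = atan2( sin Δλ · cos φ₂ , cos φ₁ · sin φ₂ − sin φ₁ · cos φ₂ · cos Δλ )
  = atan2(0.54927, -0.46834) = 130.453° → normalised to [0°, 360°): 130.453°.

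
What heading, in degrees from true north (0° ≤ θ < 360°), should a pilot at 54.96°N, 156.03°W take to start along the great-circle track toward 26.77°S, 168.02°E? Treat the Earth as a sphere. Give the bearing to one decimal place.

Δλ = 168.02 − -156.03 = 324.05°; wrapped into (−180°, 180°]: -35.95°.
θ = atan2( sin Δλ · cos φ₂ , cos φ₁ · sin φ₂ − sin φ₁ · cos φ₂ · cos Δλ )
  = atan2(-0.52416, -0.85037) = -148.351° → normalised to [0°, 360°): 211.649°.

211.6°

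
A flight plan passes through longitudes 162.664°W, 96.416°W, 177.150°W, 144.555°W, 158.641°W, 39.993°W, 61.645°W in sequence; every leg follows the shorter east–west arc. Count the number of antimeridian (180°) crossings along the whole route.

0

Leg 1: -162.664° → -96.416°, shortest Δλ = 66.248° (east) — does not cross 180°.
Leg 2: -96.416° → -177.150°, shortest Δλ = -80.734° (west) — does not cross 180°.
Leg 3: -177.150° → -144.555°, shortest Δλ = 32.595° (east) — does not cross 180°.
Leg 4: -144.555° → -158.641°, shortest Δλ = -14.086° (west) — does not cross 180°.
Leg 5: -158.641° → -39.993°, shortest Δλ = 118.648° (east) — does not cross 180°.
Leg 6: -39.993° → -61.645°, shortest Δλ = -21.652° (west) — does not cross 180°.
Total crossings: 0.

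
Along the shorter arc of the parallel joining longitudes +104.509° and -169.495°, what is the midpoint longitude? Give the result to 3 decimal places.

Signed shortest Δλ from +104.509° to -169.495° is +85.996°.
Midpoint longitude = +104.509° + (+85.996°)/2 = +104.509° + 42.998° = +147.507°.
(The naïve average (+104.509 + -169.495)/2 = -32.493° is on the wrong side of the globe.)

+147.507°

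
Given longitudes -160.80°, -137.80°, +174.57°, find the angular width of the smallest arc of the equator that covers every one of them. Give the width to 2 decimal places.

47.63°

Sort the longitudes: -160.80°, -137.80°, +174.57°.
Eastward gaps between consecutive values (wrapping around): 23.00°, 312.37°, 24.63°.
Largest gap = 312.37° ⇒ minimal covering band is its complement: 360° − 312.37° = 47.63°.
Band runs from +174.57° eastward to -137.80°, crossing the antimeridian.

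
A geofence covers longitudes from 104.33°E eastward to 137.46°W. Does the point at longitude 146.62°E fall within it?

Band width going east from +104.33° to -137.46°: ((-137.46 − 104.33) mod 360) = 118.21°.
Offset of +146.62° east of the west edge: ((146.62 − 104.33) mod 360) = 42.29°.
42.29° ≤ 118.21° ⇒ inside.

Yes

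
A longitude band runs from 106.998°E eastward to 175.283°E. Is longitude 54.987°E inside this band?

Band width going east from +106.998° to +175.283°: ((175.283 − 106.998) mod 360) = 68.285°.
Offset of +54.987° east of the west edge: ((54.987 − 106.998) mod 360) = 307.989°.
307.989° > 68.285° ⇒ outside.

No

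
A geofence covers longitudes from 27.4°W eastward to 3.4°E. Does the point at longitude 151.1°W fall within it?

No

Band width going east from -27.4° to +3.4°: ((3.4 − -27.4) mod 360) = 30.8°.
Offset of -151.1° east of the west edge: ((-151.1 − -27.4) mod 360) = 236.3°.
236.3° > 30.8° ⇒ outside.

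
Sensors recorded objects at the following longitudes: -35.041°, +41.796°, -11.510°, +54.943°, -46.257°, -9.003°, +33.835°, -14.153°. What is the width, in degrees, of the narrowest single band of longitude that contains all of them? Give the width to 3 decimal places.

Sort the longitudes: -46.257°, -35.041°, -14.153°, -11.510°, -9.003°, +33.835°, +41.796°, +54.943°.
Eastward gaps between consecutive values (wrapping around): 11.216°, 20.888°, 2.643°, 2.507°, 42.838°, 7.961°, 13.147°, 258.800°.
Largest gap = 258.800° ⇒ minimal covering band is its complement: 360° − 258.800° = 101.200°.
Band runs from -46.257° eastward to +54.943°.

101.200°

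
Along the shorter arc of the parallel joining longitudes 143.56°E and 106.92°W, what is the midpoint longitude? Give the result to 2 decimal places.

Signed shortest Δλ from +143.56° to -106.92° is +109.52°.
Midpoint longitude = +143.56° + (+109.52°)/2 = +143.56° + 54.76° = +198.32°.
Normalise into (−180°, 180°]: -161.68°.
(The naïve average (+143.56 + -106.92)/2 = 18.32° is on the wrong side of the globe.)

161.68°W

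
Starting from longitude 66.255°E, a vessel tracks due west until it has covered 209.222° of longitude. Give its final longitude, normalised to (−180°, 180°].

142.967°W

Start at +66.255°; shift −209.222° → -142.967°.
-142.967° already lies in (−180°, 180°].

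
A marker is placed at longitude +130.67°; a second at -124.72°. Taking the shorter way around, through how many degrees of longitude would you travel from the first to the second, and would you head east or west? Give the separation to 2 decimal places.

Raw difference: -124.72 − 130.67 = -255.39°.
Normalise into (−180°, 180°]: -255.39° + 360° = 104.61°.
Positive ⇒ the second point lies to the east; separation 104.61°.

104.61° east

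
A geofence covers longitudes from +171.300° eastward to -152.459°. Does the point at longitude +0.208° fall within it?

No

Band width going east from +171.300° to -152.459°: ((-152.459 − 171.300) mod 360) = 36.241°.
Offset of +0.208° east of the west edge: ((0.208 − 171.300) mod 360) = 188.908°.
188.908° > 36.241° ⇒ outside.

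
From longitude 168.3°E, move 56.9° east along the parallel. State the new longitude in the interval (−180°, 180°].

Start at +168.3°; shift +56.9° → +225.2°.
+225.2° lies outside (−180°, 180°]; subtract 360° → -134.8°.

134.8°W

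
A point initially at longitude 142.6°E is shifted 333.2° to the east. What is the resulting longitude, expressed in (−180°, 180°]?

115.8°E

Start at +142.6°; shift +333.2° → +475.8°.
+475.8° lies outside (−180°, 180°]; subtract 360° → +115.8°.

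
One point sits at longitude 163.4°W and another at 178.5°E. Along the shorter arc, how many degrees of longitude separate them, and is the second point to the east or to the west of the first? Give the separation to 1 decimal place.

Raw difference: 178.5 − -163.4 = 341.9°.
Normalise into (−180°, 180°]: 341.9° − 360° = -18.1°.
Negative ⇒ the second point lies to the west; separation 18.1°.

18.1° west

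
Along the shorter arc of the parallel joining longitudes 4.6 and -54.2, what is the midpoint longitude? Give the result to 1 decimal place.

Signed shortest Δλ from +4.6° to -54.2° is -58.8°.
Midpoint longitude = +4.6° + (-58.8°)/2 = +4.6° − 29.4° = -24.8°.

-24.8°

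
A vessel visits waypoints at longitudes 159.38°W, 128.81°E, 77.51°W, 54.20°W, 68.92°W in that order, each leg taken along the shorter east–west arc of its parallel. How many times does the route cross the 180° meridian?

Leg 1: -159.38° → +128.81°, shortest Δλ = -71.81° (west) — crosses 180°.
Leg 2: +128.81° → -77.51°, shortest Δλ = 153.68° (east) — crosses 180°.
Leg 3: -77.51° → -54.20°, shortest Δλ = 23.31° (east) — does not cross 180°.
Leg 4: -54.20° → -68.92°, shortest Δλ = -14.72° (west) — does not cross 180°.
Total crossings: 2.

2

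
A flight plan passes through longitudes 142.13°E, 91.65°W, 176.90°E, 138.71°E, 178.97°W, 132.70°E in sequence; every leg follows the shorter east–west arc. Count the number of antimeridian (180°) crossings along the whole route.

Leg 1: +142.13° → -91.65°, shortest Δλ = 126.22° (east) — crosses 180°.
Leg 2: -91.65° → +176.90°, shortest Δλ = -91.45° (west) — crosses 180°.
Leg 3: +176.90° → +138.71°, shortest Δλ = -38.19° (west) — does not cross 180°.
Leg 4: +138.71° → -178.97°, shortest Δλ = 42.32° (east) — crosses 180°.
Leg 5: -178.97° → +132.70°, shortest Δλ = -48.33° (west) — crosses 180°.
Total crossings: 4.

4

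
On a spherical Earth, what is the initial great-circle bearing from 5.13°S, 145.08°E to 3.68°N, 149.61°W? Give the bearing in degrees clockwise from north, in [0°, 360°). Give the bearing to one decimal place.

Δλ = -149.61 − 145.08 = -294.69°; wrapped into (−180°, 180°]: 65.31°.
θ = atan2( sin Δλ · cos φ₂ , cos φ₁ · sin φ₂ − sin φ₁ · cos φ₂ · cos Δλ )
  = atan2(0.90671, 0.10120) = 83.631° → normalised to [0°, 360°): 83.631°.

83.6°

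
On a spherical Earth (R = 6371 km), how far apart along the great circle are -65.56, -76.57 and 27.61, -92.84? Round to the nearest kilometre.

10454 km

Δλ = -92.84 − -76.57 = -16.27°.
Δφ = 27.61 − -65.56 = 93.17°.
a = sin²(Δφ/2) + cos φ₁ · cos φ₂ · sin²(Δλ/2) = 0.534991.
c = 2·atan2(√a, √(1−a)) = 1.64083 rad → d = 6371·c ≈ 10453.76 km.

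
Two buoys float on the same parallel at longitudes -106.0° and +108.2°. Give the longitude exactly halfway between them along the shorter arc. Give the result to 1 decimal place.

Signed shortest Δλ from -106.0° to +108.2° is -145.8°.
Midpoint longitude = -106.0° + (-145.8°)/2 = -106.0° − 72.9° = -178.9°.
(The naïve average (-106.0 + +108.2)/2 = 1.1° is on the wrong side of the globe.)

-178.9°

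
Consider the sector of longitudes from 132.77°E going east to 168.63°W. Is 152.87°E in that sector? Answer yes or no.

Yes

Band width going east from +132.77° to -168.63°: ((-168.63 − 132.77) mod 360) = 58.60°.
Offset of +152.87° east of the west edge: ((152.87 − 132.77) mod 360) = 20.10°.
20.10° ≤ 58.60° ⇒ inside.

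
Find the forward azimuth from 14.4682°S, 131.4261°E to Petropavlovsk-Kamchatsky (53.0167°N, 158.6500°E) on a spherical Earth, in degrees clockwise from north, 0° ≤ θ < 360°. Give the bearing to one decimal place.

16.9°

Δλ = 158.6500 − 131.4261 = 27.2239°.
θ = atan2( sin Δλ · cos φ₂ , cos φ₁ · sin φ₂ − sin φ₁ · cos φ₂ · cos Δλ )
  = atan2(0.27521, 0.90713) = 16.877° → normalised to [0°, 360°): 16.877°.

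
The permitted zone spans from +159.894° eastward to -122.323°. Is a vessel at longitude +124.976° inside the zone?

No

Band width going east from +159.894° to -122.323°: ((-122.323 − 159.894) mod 360) = 77.783°.
Offset of +124.976° east of the west edge: ((124.976 − 159.894) mod 360) = 325.082°.
325.082° > 77.783° ⇒ outside.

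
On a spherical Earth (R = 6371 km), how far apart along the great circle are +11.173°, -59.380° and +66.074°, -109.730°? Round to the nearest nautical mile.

3871 nmi

Δλ = -109.730 − -59.380 = -50.350°.
Δφ = 66.074 − 11.173 = 54.901°.
a = sin²(Δφ/2) + cos φ₁ · cos φ₂ · sin²(Δλ/2) = 0.284500.
c = 2·atan2(√a, √(1−a)) = 1.12520 rad → d = 6371·c ≈ 7168.62 km ≈ 3870.74 nmi.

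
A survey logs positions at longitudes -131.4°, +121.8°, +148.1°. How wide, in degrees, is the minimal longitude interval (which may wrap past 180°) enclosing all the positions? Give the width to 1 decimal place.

Sort the longitudes: -131.4°, +121.8°, +148.1°.
Eastward gaps between consecutive values (wrapping around): 253.2°, 26.3°, 80.5°.
Largest gap = 253.2° ⇒ minimal covering band is its complement: 360° − 253.2° = 106.8°.
Band runs from +121.8° eastward to -131.4°, crossing the antimeridian.

106.8°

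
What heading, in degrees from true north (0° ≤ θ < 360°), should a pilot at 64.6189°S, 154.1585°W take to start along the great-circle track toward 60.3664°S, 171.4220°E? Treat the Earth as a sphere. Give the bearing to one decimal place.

269.2°

Δλ = 171.4220 − -154.1585 = 325.5805°; wrapped into (−180°, 180°]: -34.4195°.
θ = atan2( sin Δλ · cos φ₂ , cos φ₁ · sin φ₂ − sin φ₁ · cos φ₂ · cos Δλ )
  = atan2(-0.27949, -0.00406) = -90.832° → normalised to [0°, 360°): 269.168°.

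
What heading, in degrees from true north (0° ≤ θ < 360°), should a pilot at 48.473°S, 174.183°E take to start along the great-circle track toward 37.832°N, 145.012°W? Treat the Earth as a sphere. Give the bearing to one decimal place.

31.1°

Δλ = -145.012 − 174.183 = -319.195°; wrapped into (−180°, 180°]: 40.805°.
θ = atan2( sin Δλ · cos φ₂ , cos φ₁ · sin φ₂ − sin φ₁ · cos φ₂ · cos Δλ )
  = atan2(0.51613, 0.85420) = 31.142° → normalised to [0°, 360°): 31.142°.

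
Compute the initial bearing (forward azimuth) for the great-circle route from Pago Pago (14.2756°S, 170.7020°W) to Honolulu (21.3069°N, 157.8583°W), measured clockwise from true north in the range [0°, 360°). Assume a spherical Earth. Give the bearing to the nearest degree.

Δλ = -157.8583 − -170.7020 = 12.8437°.
θ = atan2( sin Δλ · cos φ₂ , cos φ₁ · sin φ₂ − sin φ₁ · cos φ₂ · cos Δλ )
  = atan2(0.20710, 0.57613) = 19.772° → normalised to [0°, 360°): 19.772°.

20°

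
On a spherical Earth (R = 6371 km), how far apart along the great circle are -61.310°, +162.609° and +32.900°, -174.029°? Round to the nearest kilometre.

Δλ = -174.029 − 162.609 = -336.638°; wrapped into (−180°, 180°]: 23.362°.
Δφ = 32.900 − -61.310 = 94.210°.
a = sin²(Δφ/2) + cos φ₁ · cos φ₂ · sin²(Δλ/2) = 0.553229.
c = 2·atan2(√a, √(1−a)) = 1.67746 rad → d = 6371·c ≈ 10687.07 km.

10687 km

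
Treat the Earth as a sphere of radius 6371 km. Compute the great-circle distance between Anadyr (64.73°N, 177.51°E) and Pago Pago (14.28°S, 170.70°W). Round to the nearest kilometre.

8842 km

Δλ = -170.70 − 177.51 = -348.21°; wrapped into (−180°, 180°]: 11.79°.
Δφ = -14.28 − 64.73 = -79.01°.
a = sin²(Δφ/2) + cos φ₁ · cos φ₂ · sin²(Δλ/2) = 0.409045.
c = 2·atan2(√a, √(1−a)) = 1.38787 rad → d = 6371·c ≈ 8842.11 km.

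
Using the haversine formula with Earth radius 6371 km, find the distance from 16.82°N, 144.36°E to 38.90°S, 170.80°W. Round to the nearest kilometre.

7753 km

Δλ = -170.80 − 144.36 = -315.16°; wrapped into (−180°, 180°]: 44.84°.
Δφ = -38.90 − 16.82 = -55.72°.
a = sin²(Δφ/2) + cos φ₁ · cos φ₂ · sin²(Δλ/2) = 0.326742.
c = 2·atan2(√a, √(1−a)) = 1.21694 rad → d = 6371·c ≈ 7753.14 km.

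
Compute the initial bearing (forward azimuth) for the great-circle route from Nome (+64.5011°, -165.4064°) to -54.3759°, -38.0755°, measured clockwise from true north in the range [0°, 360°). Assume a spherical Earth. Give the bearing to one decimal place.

93.8°

Δλ = -38.0755 − -165.4064 = 127.3309°.
θ = atan2( sin Δλ · cos φ₂ , cos φ₁ · sin φ₂ − sin φ₁ · cos φ₂ · cos Δλ )
  = atan2(0.46314, -0.03112) = 93.844° → normalised to [0°, 360°): 93.844°.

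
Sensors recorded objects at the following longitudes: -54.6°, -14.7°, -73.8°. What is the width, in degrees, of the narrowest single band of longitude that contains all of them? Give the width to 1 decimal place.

59.1°

Sort the longitudes: -73.8°, -54.6°, -14.7°.
Eastward gaps between consecutive values (wrapping around): 19.2°, 39.9°, 300.9°.
Largest gap = 300.9° ⇒ minimal covering band is its complement: 360° − 300.9° = 59.1°.
Band runs from -73.8° eastward to -14.7°.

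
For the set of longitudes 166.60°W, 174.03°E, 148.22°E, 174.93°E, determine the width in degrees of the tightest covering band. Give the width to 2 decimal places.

Sort the longitudes: -166.60°, +148.22°, +174.03°, +174.93°.
Eastward gaps between consecutive values (wrapping around): 314.82°, 25.81°, 0.90°, 18.47°.
Largest gap = 314.82° ⇒ minimal covering band is its complement: 360° − 314.82° = 45.18°.
Band runs from +148.22° eastward to -166.60°, crossing the antimeridian.

45.18°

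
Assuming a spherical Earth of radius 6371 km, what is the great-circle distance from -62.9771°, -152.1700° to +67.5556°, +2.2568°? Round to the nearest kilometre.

18733 km

Δλ = 2.2568 − -152.1700 = 154.4268°.
Δφ = 67.5556 − -62.9771 = 130.5327°.
a = sin²(Δφ/2) + cos φ₁ · cos φ₂ · sin²(Δλ/2) = 0.989908.
c = 2·atan2(√a, √(1−a)) = 2.94033 rad → d = 6371·c ≈ 18732.86 km.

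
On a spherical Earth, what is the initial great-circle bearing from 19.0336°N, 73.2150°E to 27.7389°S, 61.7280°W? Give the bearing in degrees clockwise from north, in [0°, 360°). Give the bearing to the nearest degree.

Δλ = -61.7280 − 73.2150 = -134.9430°.
θ = atan2( sin Δλ · cos φ₂ , cos φ₁ · sin φ₂ − sin φ₁ · cos φ₂ · cos Δλ )
  = atan2(-0.62647, -0.23610) = -110.650° → normalised to [0°, 360°): 249.350°.

249°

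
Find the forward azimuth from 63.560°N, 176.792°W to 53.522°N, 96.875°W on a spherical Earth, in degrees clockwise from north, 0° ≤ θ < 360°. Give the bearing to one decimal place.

65.7°

Δλ = -96.875 − -176.792 = 79.917°.
θ = atan2( sin Δλ · cos φ₂ , cos φ₁ · sin φ₂ − sin φ₁ · cos φ₂ · cos Δλ )
  = atan2(0.58533, 0.26483) = 65.656° → normalised to [0°, 360°): 65.656°.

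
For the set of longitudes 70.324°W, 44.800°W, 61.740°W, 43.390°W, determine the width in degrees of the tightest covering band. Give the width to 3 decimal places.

Sort the longitudes: -70.324°, -61.740°, -44.800°, -43.390°.
Eastward gaps between consecutive values (wrapping around): 8.584°, 16.940°, 1.410°, 333.066°.
Largest gap = 333.066° ⇒ minimal covering band is its complement: 360° − 333.066° = 26.934°.
Band runs from -70.324° eastward to -43.390°.

26.934°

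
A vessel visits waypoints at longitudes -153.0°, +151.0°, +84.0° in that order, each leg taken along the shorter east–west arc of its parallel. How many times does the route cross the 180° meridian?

1

Leg 1: -153.0° → +151.0°, shortest Δλ = -56.0° (west) — crosses 180°.
Leg 2: +151.0° → +84.0°, shortest Δλ = -67.0° (west) — does not cross 180°.
Total crossings: 1.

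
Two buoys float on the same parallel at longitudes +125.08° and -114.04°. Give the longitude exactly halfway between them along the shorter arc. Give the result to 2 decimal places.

Signed shortest Δλ from +125.08° to -114.04° is +120.88°.
Midpoint longitude = +125.08° + (+120.88°)/2 = +125.08° + 60.44° = +185.52°.
Normalise into (−180°, 180°]: -174.48°.
(The naïve average (+125.08 + -114.04)/2 = 5.52° is on the wrong side of the globe.)

-174.48°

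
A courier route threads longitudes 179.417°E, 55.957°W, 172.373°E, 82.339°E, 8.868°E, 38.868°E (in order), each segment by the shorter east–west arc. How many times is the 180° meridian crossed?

2

Leg 1: +179.417° → -55.957°, shortest Δλ = 124.626° (east) — crosses 180°.
Leg 2: -55.957° → +172.373°, shortest Δλ = -131.67° (west) — crosses 180°.
Leg 3: +172.373° → +82.339°, shortest Δλ = -90.034° (west) — does not cross 180°.
Leg 4: +82.339° → +8.868°, shortest Δλ = -73.471° (west) — does not cross 180°.
Leg 5: +8.868° → +38.868°, shortest Δλ = 30.0° (east) — does not cross 180°.
Total crossings: 2.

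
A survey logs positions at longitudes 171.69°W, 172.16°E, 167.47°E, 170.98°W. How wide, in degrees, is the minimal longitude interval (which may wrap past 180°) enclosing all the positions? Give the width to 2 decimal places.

21.55°

Sort the longitudes: -171.69°, -170.98°, +167.47°, +172.16°.
Eastward gaps between consecutive values (wrapping around): 0.71°, 338.45°, 4.69°, 16.15°.
Largest gap = 338.45° ⇒ minimal covering band is its complement: 360° − 338.45° = 21.55°.
Band runs from +167.47° eastward to -170.98°, crossing the antimeridian.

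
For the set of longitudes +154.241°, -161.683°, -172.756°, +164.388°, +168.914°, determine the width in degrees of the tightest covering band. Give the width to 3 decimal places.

Sort the longitudes: -172.756°, -161.683°, +154.241°, +164.388°, +168.914°.
Eastward gaps between consecutive values (wrapping around): 11.073°, 315.924°, 10.147°, 4.526°, 18.330°.
Largest gap = 315.924° ⇒ minimal covering band is its complement: 360° − 315.924° = 44.076°.
Band runs from +154.241° eastward to -161.683°, crossing the antimeridian.

44.076°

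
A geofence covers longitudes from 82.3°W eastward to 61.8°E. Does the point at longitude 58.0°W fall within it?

Band width going east from -82.3° to +61.8°: ((61.8 − -82.3) mod 360) = 144.1°.
Offset of -58.0° east of the west edge: ((-58.0 − -82.3) mod 360) = 24.3°.
24.3° ≤ 144.1° ⇒ inside.

Yes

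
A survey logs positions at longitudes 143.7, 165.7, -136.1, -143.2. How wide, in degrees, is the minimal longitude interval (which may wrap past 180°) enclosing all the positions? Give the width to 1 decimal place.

Sort the longitudes: -143.2°, -136.1°, +143.7°, +165.7°.
Eastward gaps between consecutive values (wrapping around): 7.1°, 279.8°, 22.0°, 51.1°.
Largest gap = 279.8° ⇒ minimal covering band is its complement: 360° − 279.8° = 80.2°.
Band runs from +143.7° eastward to -136.1°, crossing the antimeridian.

80.2°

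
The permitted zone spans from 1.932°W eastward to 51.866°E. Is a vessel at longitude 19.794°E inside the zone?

Yes

Band width going east from -1.932° to +51.866°: ((51.866 − -1.932) mod 360) = 53.798°.
Offset of +19.794° east of the west edge: ((19.794 − -1.932) mod 360) = 21.726°.
21.726° ≤ 53.798° ⇒ inside.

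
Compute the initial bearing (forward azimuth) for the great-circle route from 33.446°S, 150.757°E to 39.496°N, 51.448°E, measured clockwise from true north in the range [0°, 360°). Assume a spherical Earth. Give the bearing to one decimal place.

Δλ = 51.448 − 150.757 = -99.309°.
θ = atan2( sin Δλ · cos φ₂ , cos φ₁ · sin φ₂ − sin φ₁ · cos φ₂ · cos Δλ )
  = atan2(-0.76151, 0.46191) = -58.760° → normalised to [0°, 360°): 301.240°.

301.2°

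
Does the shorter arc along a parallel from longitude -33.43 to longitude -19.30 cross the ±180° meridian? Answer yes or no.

No

Signed shortest Δλ = ((-19.30 − -33.43 + 180) mod 360) − 180 = 14.13°.
Going east by 14.13° from -33.43° reaches -19.30° without touching 180°.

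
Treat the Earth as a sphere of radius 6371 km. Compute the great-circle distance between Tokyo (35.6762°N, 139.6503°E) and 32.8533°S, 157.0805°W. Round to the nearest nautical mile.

Δλ = -157.0805 − 139.6503 = -296.7308°; wrapped into (−180°, 180°]: 63.2692°.
Δφ = -32.8533 − 35.6762 = -68.5295°.
a = sin²(Δφ/2) + cos φ₁ · cos φ₂ · sin²(Δλ/2) = 0.504719.
c = 2·atan2(√a, √(1−a)) = 1.58023 rad → d = 6371·c ≈ 10067.67 km ≈ 5436.11 nmi.

5436 nmi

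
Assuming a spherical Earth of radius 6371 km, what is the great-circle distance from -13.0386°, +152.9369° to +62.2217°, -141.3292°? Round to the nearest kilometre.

Δλ = -141.3292 − 152.9369 = -294.2661°; wrapped into (−180°, 180°]: 65.7339°.
Δφ = 62.2217 − -13.0386 = 75.2603°.
a = sin²(Δφ/2) + cos φ₁ · cos φ₂ · sin²(Δλ/2) = 0.506505.
c = 2·atan2(√a, √(1−a)) = 1.58381 rad → d = 6371·c ≈ 10090.44 km.

10090 km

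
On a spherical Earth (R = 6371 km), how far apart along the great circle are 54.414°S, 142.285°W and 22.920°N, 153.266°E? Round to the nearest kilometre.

Δλ = 153.266 − -142.285 = 295.551°; wrapped into (−180°, 180°]: -64.449°.
Δφ = 22.920 − -54.414 = 77.334°.
a = sin²(Δφ/2) + cos φ₁ · cos φ₂ · sin²(Δλ/2) = 0.542769.
c = 2·atan2(√a, √(1−a)) = 1.65644 rad → d = 6371·c ≈ 10553.17 km.

10553 km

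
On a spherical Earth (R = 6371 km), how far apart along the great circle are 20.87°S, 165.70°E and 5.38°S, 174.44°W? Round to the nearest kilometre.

2749 km

Δλ = -174.44 − 165.70 = -340.14°; wrapped into (−180°, 180°]: 19.86°.
Δφ = -5.38 − -20.87 = 15.49°.
a = sin²(Δφ/2) + cos φ₁ · cos φ₂ · sin²(Δλ/2) = 0.045825.
c = 2·atan2(√a, √(1−a)) = 0.43148 rad → d = 6371·c ≈ 2748.93 km.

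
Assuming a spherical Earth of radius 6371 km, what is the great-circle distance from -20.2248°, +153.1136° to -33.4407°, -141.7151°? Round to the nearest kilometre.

6529 km

Δλ = -141.7151 − 153.1136 = -294.8287°; wrapped into (−180°, 180°]: 65.1713°.
Δφ = -33.4407 − -20.2248 = -13.2159°.
a = sin²(Δφ/2) + cos φ₁ · cos φ₂ · sin²(Δλ/2) = 0.240351.
c = 2·atan2(√a, √(1−a)) = 1.02477 rad → d = 6371·c ≈ 6528.79 km.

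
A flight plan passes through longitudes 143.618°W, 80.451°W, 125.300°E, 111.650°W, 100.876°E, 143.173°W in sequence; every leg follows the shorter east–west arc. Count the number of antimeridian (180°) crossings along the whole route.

4

Leg 1: -143.618° → -80.451°, shortest Δλ = 63.167° (east) — does not cross 180°.
Leg 2: -80.451° → +125.300°, shortest Δλ = -154.249° (west) — crosses 180°.
Leg 3: +125.300° → -111.650°, shortest Δλ = 123.05° (east) — crosses 180°.
Leg 4: -111.650° → +100.876°, shortest Δλ = -147.474° (west) — crosses 180°.
Leg 5: +100.876° → -143.173°, shortest Δλ = 115.951° (east) — crosses 180°.
Total crossings: 4.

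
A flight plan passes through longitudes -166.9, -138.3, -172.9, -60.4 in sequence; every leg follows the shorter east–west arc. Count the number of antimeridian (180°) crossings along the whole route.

Leg 1: -166.9° → -138.3°, shortest Δλ = 28.6° (east) — does not cross 180°.
Leg 2: -138.3° → -172.9°, shortest Δλ = -34.6° (west) — does not cross 180°.
Leg 3: -172.9° → -60.4°, shortest Δλ = 112.5° (east) — does not cross 180°.
Total crossings: 0.

0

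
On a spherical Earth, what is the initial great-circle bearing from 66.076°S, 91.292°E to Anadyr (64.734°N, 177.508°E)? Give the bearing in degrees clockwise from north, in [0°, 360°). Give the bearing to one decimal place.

Δλ = 177.508 − 91.292 = 86.216°.
θ = atan2( sin Δλ · cos φ₂ , cos φ₁ · sin φ₂ − sin φ₁ · cos φ₂ · cos Δλ )
  = atan2(0.42589, 0.39248) = 47.338° → normalised to [0°, 360°): 47.338°.

47.3°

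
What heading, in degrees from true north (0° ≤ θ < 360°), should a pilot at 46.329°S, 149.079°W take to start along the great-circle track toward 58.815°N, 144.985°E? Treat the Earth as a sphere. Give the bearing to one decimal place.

327.5°

Δλ = 144.985 − -149.079 = 294.064°; wrapped into (−180°, 180°]: -65.936°.
θ = atan2( sin Δλ · cos φ₂ , cos φ₁ · sin φ₂ − sin φ₁ · cos φ₂ · cos Δλ )
  = atan2(-0.47280, 0.74346) = -32.454° → normalised to [0°, 360°): 327.546°.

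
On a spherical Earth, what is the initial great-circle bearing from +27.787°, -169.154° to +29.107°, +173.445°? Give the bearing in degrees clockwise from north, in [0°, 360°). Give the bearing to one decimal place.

Δλ = 173.445 − -169.154 = 342.599°; wrapped into (−180°, 180°]: -17.401°.
θ = atan2( sin Δλ · cos φ₂ , cos φ₁ · sin φ₂ − sin φ₁ · cos φ₂ · cos Δλ )
  = atan2(-0.26129, 0.04168) = -80.937° → normalised to [0°, 360°): 279.063°.

279.1°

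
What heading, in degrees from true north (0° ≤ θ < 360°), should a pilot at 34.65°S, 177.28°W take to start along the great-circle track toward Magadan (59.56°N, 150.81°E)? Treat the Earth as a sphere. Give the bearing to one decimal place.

344.3°

Δλ = 150.81 − -177.28 = 328.09°; wrapped into (−180°, 180°]: -31.91°.
θ = atan2( sin Δλ · cos φ₂ , cos φ₁ · sin φ₂ − sin φ₁ · cos φ₂ · cos Δλ )
  = atan2(-0.26780, 0.95377) = -15.684° → normalised to [0°, 360°): 344.316°.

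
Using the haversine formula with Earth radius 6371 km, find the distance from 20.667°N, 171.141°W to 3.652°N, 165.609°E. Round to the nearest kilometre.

3148 km

Δλ = 165.609 − -171.141 = 336.750°; wrapped into (−180°, 180°]: -23.250°.
Δφ = 3.652 − 20.667 = -17.015°.
a = sin²(Δφ/2) + cos φ₁ · cos φ₂ · sin²(Δλ/2) = 0.059800.
c = 2·atan2(√a, √(1−a)) = 0.49409 rad → d = 6371·c ≈ 3147.86 km.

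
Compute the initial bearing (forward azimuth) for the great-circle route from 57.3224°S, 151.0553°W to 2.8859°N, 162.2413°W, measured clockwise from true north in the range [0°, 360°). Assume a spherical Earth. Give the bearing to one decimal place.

Δλ = -162.2413 − -151.0553 = -11.1860°.
θ = atan2( sin Δλ · cos φ₂ , cos φ₁ · sin φ₂ − sin φ₁ · cos φ₂ · cos Δλ )
  = atan2(-0.19375, 0.85187) = -12.813° → normalised to [0°, 360°): 347.187°.

347.2°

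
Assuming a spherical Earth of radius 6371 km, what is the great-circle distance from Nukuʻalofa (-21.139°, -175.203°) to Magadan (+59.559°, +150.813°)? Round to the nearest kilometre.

9491 km

Δλ = 150.813 − -175.203 = 326.016°; wrapped into (−180°, 180°]: -33.984°.
Δφ = 59.559 − -21.139 = 80.698°.
a = sin²(Δφ/2) + cos φ₁ · cos φ₂ · sin²(Δλ/2) = 0.459539.
c = 2·atan2(√a, √(1−a)) = 1.48979 rad → d = 6371·c ≈ 9491.42 km.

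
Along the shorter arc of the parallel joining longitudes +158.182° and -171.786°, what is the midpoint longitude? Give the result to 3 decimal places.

Signed shortest Δλ from +158.182° to -171.786° is +30.032°.
Midpoint longitude = +158.182° + (+30.032°)/2 = +158.182° + 15.016° = +173.198°.
(The naïve average (+158.182 + -171.786)/2 = -6.802° is on the wrong side of the globe.)

+173.198°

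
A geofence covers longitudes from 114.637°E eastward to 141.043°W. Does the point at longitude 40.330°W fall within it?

Band width going east from +114.637° to -141.043°: ((-141.043 − 114.637) mod 360) = 104.320°.
Offset of -40.330° east of the west edge: ((-40.330 − 114.637) mod 360) = 205.033°.
205.033° > 104.320° ⇒ outside.

No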